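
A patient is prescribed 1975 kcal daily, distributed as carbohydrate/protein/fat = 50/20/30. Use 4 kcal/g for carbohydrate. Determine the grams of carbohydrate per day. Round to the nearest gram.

Carbohydrate energy = 50% × 1975 = 987.5 kcal.
At 4 kcal/g: 987.5 ÷ 4 = 246.875 g.

247 g/day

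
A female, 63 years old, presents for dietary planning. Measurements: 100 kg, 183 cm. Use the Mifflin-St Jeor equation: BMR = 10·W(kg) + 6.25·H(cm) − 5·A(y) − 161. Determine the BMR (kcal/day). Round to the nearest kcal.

1668 kcal/day

Mifflin-St Jeor (female): BMR = 10(100) + 6.25(183) − 5(63) − 161 = 1000 + 1143.75 − 315 − 161 = 1667.75 kcal/day.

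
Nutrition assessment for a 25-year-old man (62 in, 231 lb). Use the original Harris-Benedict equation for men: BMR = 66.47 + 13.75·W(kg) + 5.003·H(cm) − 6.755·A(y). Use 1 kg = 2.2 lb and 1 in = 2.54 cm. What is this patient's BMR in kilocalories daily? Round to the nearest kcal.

2129 kilocalories daily

Convert to metric: weight = 231 ÷ 2.2 = 105 kg; height = 62 × 2.54 = 157.48 cm.
Harris-Benedict: BMR = 66.47 + 13.75(105) + 5.003(157.48) − 6.755(25) = 2129.2174 kcal/day.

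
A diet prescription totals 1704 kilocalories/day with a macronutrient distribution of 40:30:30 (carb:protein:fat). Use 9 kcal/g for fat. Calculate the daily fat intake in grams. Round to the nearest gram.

57 g/day

Fat energy = 30% × 1704 = 511.2 kcal.
At 9 kcal/g: 511.2 ÷ 9 = 56.8 g.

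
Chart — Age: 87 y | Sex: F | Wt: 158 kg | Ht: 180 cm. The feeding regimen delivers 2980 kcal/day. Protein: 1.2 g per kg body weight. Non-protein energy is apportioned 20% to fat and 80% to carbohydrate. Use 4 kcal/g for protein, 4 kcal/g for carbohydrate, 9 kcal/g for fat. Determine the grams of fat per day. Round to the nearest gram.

Protein = 1.2 × 158 = 189.6 g → 189.6 × 4 = 758.4 kcal.
Non-protein calories = 2980 − 758.4 = 2221.6 kcal.
Fat: 20% × 2221.6 = 444.32 kcal; carbohydrate: 1777.28 kcal.
Fat: 444.32 kcal ÷ 9 kcal/g = 49.3689 g.

49 g/day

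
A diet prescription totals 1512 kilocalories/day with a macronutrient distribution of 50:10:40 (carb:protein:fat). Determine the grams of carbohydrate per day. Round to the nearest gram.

Carbohydrate energy = 50% × 1512 = 756 kcal.
At 4 kcal/g: 756 ÷ 4 = 189 g.

189 g/day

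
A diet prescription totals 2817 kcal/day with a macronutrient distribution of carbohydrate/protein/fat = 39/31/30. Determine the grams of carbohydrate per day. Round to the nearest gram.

275 g/day

Carbohydrate energy = 39% × 2817 = 1098.63 kcal.
At 4 kcal/g: 1098.63 ÷ 4 = 274.6575 g.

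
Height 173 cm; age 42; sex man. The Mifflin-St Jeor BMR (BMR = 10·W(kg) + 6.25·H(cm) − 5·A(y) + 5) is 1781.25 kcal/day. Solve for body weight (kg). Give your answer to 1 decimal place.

90.5 kg

1781.25 = 10·W + 6.25(173) − 5(42) + 5
10·W = 1781.25 − 876.25 = 905, so W = 90.5 kg.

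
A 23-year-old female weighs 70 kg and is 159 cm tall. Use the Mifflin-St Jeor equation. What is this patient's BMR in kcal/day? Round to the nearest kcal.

Mifflin-St Jeor (female): BMR = 10(70) + 6.25(159) − 5(23) − 161 = 700 + 993.75 − 115 − 161 = 1417.75 kcal/day.

1418 kcal/day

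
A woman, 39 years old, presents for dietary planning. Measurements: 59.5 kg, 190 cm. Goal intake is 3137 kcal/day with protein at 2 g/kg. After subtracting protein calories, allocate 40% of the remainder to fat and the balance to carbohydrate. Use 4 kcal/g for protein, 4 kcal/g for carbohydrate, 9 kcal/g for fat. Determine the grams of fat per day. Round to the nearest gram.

Protein = 2 × 59.5 = 119 g → 119 × 4 = 476 kcal.
Non-protein calories = 3137 − 476 = 2661 kcal.
Fat: 40% × 2661 = 1064.4 kcal; carbohydrate: 1596.6 kcal.
Fat: 1064.4 kcal ÷ 9 kcal/g = 118.2667 g.

118 g/day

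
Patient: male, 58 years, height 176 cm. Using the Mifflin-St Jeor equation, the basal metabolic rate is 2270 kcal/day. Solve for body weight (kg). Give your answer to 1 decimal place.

145.5 kg

2270 = 10·W + 6.25(176) − 5(58) + 5
10·W = 2270 − 815 = 1455, so W = 145.5 kg.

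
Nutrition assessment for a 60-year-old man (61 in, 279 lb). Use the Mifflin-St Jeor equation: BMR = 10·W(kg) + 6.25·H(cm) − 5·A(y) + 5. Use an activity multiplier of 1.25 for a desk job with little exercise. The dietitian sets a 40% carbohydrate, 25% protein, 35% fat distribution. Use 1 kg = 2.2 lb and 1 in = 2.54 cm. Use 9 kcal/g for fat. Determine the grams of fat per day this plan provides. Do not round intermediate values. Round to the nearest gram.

94 g/day

Convert to metric: weight = 279 ÷ 2.2 = 126.8182 kg; height = 61 × 2.54 = 154.94 cm.
Mifflin-St Jeor (male): BMR = 10(126.8182) + 6.25(154.94) − 5(60) + 5 = 1268.1818 + 968.375 − 300 + 5 = 1941.5568 kcal/day.
TEE = 1941.5568 × 1.25 = 2426.946 kcal/day.
Fat energy = 35% × 2426.946 = 849.4311 kcal.
Fat = 849.4311 ÷ 9 kcal/g = 94.3812 g.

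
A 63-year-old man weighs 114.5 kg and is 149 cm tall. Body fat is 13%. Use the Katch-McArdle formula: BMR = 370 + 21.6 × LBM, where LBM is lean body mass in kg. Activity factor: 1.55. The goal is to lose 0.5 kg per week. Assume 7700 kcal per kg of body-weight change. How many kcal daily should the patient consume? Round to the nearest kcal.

LBM = 114.5 × (1 − 0.13) = 99.615 kg. Katch-McArdle: BMR = 370 + 21.6 × 99.615 = 2521.684 kcal/day.
TEE = 2521.684 × 1.55 = 3908.6102 kcal/day.
Required daily deficit = 0.5 × 7700 ÷ 7 = 550 kcal/day.
Target intake = 3908.6102 − 550 = 3358.6102 kcal/day.

3359 kcal daily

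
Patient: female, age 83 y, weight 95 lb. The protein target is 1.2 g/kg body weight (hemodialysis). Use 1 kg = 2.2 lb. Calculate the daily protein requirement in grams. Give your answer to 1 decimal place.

51.8 g/day

Weight in kg = 95 ÷ 2.2 = 43.1818 kg.
Protein = 1.2 g/kg × 43.1818 kg = 51.8182 g/day.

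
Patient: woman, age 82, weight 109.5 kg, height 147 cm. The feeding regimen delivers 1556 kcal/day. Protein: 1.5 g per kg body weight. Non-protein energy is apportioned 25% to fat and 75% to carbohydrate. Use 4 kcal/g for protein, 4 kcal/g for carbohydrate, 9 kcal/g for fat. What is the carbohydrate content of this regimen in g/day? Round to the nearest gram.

169 g/day

Protein = 1.5 × 109.5 = 164.25 g → 164.25 × 4 = 657 kcal.
Non-protein calories = 1556 − 657 = 899 kcal.
Fat: 25% × 899 = 224.75 kcal; carbohydrate: 674.25 kcal.
Carbohydrate: 674.25 kcal ÷ 4 kcal/g = 168.5625 g.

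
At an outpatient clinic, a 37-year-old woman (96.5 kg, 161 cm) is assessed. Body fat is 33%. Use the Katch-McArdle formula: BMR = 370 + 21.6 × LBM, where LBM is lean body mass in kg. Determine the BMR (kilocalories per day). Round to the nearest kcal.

LBM = 96.5 × (1 − 0.33) = 64.655 kg. Katch-McArdle: BMR = 370 + 21.6 × 64.655 = 1766.548 kcal/day.

1767 kilocalories per day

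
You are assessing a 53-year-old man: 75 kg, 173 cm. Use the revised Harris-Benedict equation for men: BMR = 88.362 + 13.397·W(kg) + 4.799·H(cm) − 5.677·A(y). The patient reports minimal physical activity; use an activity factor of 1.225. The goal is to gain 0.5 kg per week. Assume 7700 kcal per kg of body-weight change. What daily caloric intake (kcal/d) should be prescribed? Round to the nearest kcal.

Harris-Benedict: BMR = 88.362 + 13.397(75) + 4.799(173) − 5.677(53) = 1622.483 kcal/day.
TEE = 1622.483 × 1.225 = 1987.5417 kcal/day.
Required daily surplus = 0.5 × 7700 ÷ 7 = 550 kcal/day.
Target intake = 1987.5417 + 550 = 2537.5417 kcal/day.

2538 kcal/d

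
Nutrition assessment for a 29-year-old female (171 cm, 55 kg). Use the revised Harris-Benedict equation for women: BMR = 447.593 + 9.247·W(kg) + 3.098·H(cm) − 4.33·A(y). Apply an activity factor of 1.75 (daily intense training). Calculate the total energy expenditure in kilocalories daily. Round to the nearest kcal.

2381 kilocalories daily

Harris-Benedict: BMR = 447.593 + 9.247(55) + 3.098(171) − 4.33(29) = 1360.366 kcal/day.
TEE = BMR × activity factor = 1360.366 × 1.75 = 2380.6405 kcal/day.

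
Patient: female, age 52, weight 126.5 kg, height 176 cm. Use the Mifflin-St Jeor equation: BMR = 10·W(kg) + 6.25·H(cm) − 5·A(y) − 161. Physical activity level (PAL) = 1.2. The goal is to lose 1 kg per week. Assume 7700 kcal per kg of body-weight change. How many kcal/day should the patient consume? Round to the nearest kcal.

Mifflin-St Jeor (female): BMR = 10(126.5) + 6.25(176) − 5(52) − 161 = 1265 + 1100 − 260 − 161 = 1944 kcal/day.
TEE = 1944 × 1.2 = 2332.8 kcal/day.
Required daily deficit = 1 × 7700 ÷ 7 = 1100 kcal/day.
Target intake = 2332.8 − 1100 = 1232.8 kcal/day.

1233 kcal/day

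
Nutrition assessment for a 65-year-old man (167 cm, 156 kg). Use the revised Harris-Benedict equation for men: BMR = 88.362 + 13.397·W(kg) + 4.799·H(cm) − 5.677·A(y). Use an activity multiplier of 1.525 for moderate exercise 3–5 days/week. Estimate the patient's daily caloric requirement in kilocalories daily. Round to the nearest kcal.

3981 kilocalories daily

Harris-Benedict: BMR = 88.362 + 13.397(156) + 4.799(167) − 5.677(65) = 2610.722 kcal/day.
TEE = BMR × activity factor = 2610.722 × 1.525 = 3981.3511 kcal/day.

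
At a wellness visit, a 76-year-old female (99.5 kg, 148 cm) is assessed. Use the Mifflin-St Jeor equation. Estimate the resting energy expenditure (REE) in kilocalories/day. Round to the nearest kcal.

Mifflin-St Jeor (female): BMR = 10(99.5) + 6.25(148) − 5(76) − 161 = 995 + 925 − 380 − 161 = 1379 kcal/day.

1379 kilocalories/day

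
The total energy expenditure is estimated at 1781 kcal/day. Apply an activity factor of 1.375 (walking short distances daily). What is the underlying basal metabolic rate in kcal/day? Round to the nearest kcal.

BMR = TEE ÷ activity factor = 1781 ÷ 1.375 = 1295.2727 kcal/day.

1295 kcal/day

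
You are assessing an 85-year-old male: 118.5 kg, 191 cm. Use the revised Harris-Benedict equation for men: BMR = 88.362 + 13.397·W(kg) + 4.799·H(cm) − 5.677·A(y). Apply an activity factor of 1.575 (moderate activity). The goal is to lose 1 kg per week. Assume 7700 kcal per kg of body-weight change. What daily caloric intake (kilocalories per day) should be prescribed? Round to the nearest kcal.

2223 kilocalories per day

Harris-Benedict: BMR = 88.362 + 13.397(118.5) + 4.799(191) − 5.677(85) = 2109.9705 kcal/day.
TEE = 2109.9705 × 1.575 = 3323.2035 kcal/day.
Required daily deficit = 1 × 7700 ÷ 7 = 1100 kcal/day.
Target intake = 3323.2035 − 1100 = 2223.2035 kcal/day.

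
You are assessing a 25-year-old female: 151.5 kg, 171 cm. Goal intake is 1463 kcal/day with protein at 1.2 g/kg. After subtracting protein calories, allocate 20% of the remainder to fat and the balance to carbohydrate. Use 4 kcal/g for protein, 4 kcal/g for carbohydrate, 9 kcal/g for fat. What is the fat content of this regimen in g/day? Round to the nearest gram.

16 g/day

Protein = 1.2 × 151.5 = 181.8 g → 181.8 × 4 = 727.2 kcal.
Non-protein calories = 1463 − 727.2 = 735.8 kcal.
Fat: 20% × 735.8 = 147.16 kcal; carbohydrate: 588.64 kcal.
Fat: 147.16 kcal ÷ 9 kcal/g = 16.3511 g.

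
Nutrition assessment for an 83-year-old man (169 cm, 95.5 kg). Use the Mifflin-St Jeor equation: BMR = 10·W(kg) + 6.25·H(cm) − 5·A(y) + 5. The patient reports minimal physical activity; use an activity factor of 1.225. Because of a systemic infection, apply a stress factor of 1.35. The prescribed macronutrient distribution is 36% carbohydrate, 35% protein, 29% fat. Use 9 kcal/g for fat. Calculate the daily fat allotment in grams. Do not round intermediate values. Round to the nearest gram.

Mifflin-St Jeor (male): BMR = 10(95.5) + 6.25(169) − 5(83) + 5 = 955 + 1056.25 − 415 + 5 = 1601.25 kcal/day.
TEE = 1601.25 × 1.225 = 1961.5313 kcal/day.
With stress factor 1.35: 1961.5313 × 1.35 = 2648.0672 kcal/day.
Fat energy = 29% × 2648.0672 = 767.9395 kcal.
Fat = 767.9395 ÷ 9 kcal/g = 85.3266 g.

85 g/day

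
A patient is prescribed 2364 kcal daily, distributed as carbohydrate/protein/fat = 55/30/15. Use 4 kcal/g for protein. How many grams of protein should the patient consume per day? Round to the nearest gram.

Protein energy = 30% × 2364 = 709.2 kcal.
At 4 kcal/g: 709.2 ÷ 4 = 177.3 g.

177 g/day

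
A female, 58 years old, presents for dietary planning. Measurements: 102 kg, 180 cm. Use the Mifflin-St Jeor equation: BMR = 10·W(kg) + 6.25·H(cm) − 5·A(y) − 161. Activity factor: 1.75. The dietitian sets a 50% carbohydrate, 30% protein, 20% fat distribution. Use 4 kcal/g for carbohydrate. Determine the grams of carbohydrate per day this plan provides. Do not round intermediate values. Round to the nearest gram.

Mifflin-St Jeor (female): BMR = 10(102) + 6.25(180) − 5(58) − 161 = 1020 + 1125 − 290 − 161 = 1694 kcal/day.
TEE = 1694 × 1.75 = 2964.5 kcal/day.
Carbohydrate energy = 50% × 2964.5 = 1482.25 kcal.
Carbohydrate = 1482.25 ÷ 4 kcal/g = 370.5625 g.

371 g/day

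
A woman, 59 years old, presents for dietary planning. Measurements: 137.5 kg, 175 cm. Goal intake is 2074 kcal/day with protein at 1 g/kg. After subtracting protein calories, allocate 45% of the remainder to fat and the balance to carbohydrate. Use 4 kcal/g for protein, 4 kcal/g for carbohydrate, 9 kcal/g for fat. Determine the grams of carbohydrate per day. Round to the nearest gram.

210 g/day

Protein = 1 × 137.5 = 137.5 g → 137.5 × 4 = 550 kcal.
Non-protein calories = 2074 − 550 = 1524 kcal.
Fat: 45% × 1524 = 685.8 kcal; carbohydrate: 838.2 kcal.
Carbohydrate: 838.2 kcal ÷ 4 kcal/g = 209.55 g.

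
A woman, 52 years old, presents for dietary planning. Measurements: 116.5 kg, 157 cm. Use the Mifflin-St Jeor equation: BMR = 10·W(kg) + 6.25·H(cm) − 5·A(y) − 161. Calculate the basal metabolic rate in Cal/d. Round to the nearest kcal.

1725 Cal/d

Mifflin-St Jeor (female): BMR = 10(116.5) + 6.25(157) − 5(52) − 161 = 1165 + 981.25 − 260 − 161 = 1725.25 kcal/day.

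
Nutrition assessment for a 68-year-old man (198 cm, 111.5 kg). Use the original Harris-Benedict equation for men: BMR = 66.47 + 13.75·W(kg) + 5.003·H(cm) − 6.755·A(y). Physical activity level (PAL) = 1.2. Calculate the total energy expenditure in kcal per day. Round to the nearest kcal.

Harris-Benedict: BMR = 66.47 + 13.75(111.5) + 5.003(198) − 6.755(68) = 2130.849 kcal/day.
TEE = BMR × activity factor = 2130.849 × 1.2 = 2557.0188 kcal/day.

2557 kcal per day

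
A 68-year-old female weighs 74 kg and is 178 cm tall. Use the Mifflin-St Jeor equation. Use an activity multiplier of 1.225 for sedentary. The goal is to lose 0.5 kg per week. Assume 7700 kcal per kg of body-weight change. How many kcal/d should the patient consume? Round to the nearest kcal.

Mifflin-St Jeor (female): BMR = 10(74) + 6.25(178) − 5(68) − 161 = 740 + 1112.5 − 340 − 161 = 1351.5 kcal/day.
TEE = 1351.5 × 1.225 = 1655.5875 kcal/day.
Required daily deficit = 0.5 × 7700 ÷ 7 = 550 kcal/day.
Target intake = 1655.5875 − 550 = 1105.5875 kcal/day.

1106 kcal/d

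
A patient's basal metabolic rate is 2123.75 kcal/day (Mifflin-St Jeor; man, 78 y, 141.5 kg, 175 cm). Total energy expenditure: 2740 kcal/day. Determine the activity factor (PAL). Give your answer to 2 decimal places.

Activity factor = TEE ÷ BMR = 2740 ÷ 2123.75 = 1.29.

1.29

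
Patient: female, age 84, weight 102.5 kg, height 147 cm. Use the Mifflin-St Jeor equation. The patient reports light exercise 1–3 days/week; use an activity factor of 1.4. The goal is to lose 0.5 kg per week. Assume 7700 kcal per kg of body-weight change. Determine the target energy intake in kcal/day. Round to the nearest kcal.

Mifflin-St Jeor (female): BMR = 10(102.5) + 6.25(147) − 5(84) − 161 = 1025 + 918.75 − 420 − 161 = 1362.75 kcal/day.
TEE = 1362.75 × 1.4 = 1907.85 kcal/day.
Required daily deficit = 0.5 × 7700 ÷ 7 = 550 kcal/day.
Target intake = 1907.85 − 550 = 1357.85 kcal/day.

1358 kcal/day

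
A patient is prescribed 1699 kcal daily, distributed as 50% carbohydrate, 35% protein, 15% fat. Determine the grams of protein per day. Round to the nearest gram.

149 g/day

Protein energy = 35% × 1699 = 594.65 kcal.
At 4 kcal/g: 594.65 ÷ 4 = 148.6625 g.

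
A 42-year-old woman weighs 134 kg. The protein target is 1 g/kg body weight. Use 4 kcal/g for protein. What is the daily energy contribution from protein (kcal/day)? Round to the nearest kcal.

536 kcal/day

Protein = 1 g/kg × 134 kg = 134 g/day.
Protein energy = 134 g × 4 kcal/g = 536 kcal/day.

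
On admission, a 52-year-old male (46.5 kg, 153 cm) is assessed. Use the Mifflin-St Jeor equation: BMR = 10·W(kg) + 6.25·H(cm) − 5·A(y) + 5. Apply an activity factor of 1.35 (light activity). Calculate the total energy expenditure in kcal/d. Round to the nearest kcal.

Mifflin-St Jeor (male): BMR = 10(46.5) + 6.25(153) − 5(52) + 5 = 465 + 956.25 − 260 + 5 = 1166.25 kcal/day.
TEE = BMR × activity factor = 1166.25 × 1.35 = 1574.4375 kcal/day.

1574 kcal/d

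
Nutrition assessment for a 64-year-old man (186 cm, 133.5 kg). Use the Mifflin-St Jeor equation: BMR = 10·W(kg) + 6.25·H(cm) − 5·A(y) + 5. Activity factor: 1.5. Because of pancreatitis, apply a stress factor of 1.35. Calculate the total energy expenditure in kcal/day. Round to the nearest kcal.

Mifflin-St Jeor (male): BMR = 10(133.5) + 6.25(186) − 5(64) + 5 = 1335 + 1162.5 − 320 + 5 = 2182.5 kcal/day.
TEE = BMR × activity factor = 2182.5 × 1.5 = 3273.75 kcal/day.
Apply stress factor: 3273.75 × 1.35 = 4419.5625 kcal/day.

4420 kcal/day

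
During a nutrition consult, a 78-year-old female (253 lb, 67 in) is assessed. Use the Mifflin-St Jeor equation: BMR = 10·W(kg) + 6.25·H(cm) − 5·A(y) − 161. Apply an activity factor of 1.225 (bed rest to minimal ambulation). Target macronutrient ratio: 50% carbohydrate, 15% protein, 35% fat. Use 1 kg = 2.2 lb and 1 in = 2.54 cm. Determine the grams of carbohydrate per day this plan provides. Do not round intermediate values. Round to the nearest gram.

Convert to metric: weight = 253 ÷ 2.2 = 115 kg; height = 67 × 2.54 = 170.18 cm.
Mifflin-St Jeor (female): BMR = 10(115) + 6.25(170.18) − 5(78) − 161 = 1150 + 1063.625 − 390 − 161 = 1662.625 kcal/day.
TEE = 1662.625 × 1.225 = 2036.7156 kcal/day.
Carbohydrate energy = 50% × 2036.7156 = 1018.3578 kcal.
Carbohydrate = 1018.3578 ÷ 4 kcal/g = 254.5895 g.

255 g/day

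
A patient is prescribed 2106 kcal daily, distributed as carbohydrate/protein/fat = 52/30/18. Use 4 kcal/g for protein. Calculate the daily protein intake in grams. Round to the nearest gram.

158 g/day

Protein energy = 30% × 2106 = 631.8 kcal.
At 4 kcal/g: 631.8 ÷ 4 = 157.95 g.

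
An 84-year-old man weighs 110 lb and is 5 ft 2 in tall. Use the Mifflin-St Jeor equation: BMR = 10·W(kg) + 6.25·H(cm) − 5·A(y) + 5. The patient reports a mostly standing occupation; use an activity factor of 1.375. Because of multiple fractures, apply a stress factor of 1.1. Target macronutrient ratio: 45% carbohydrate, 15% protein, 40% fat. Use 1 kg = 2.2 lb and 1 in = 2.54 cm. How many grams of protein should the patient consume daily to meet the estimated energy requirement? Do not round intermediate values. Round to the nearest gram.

61 g/day

Convert to metric: weight = 110 ÷ 2.2 = 50 kg; height = (5×12 + 2) × 2.54 = 62 × 2.54 = 157.48 cm.
Mifflin-St Jeor (male): BMR = 10(50) + 6.25(157.48) − 5(84) + 5 = 500 + 984.25 − 420 + 5 = 1069.25 kcal/day.
TEE = 1069.25 × 1.375 = 1470.2188 kcal/day.
With stress factor 1.1: 1470.2188 × 1.1 = 1617.2406 kcal/day.
Protein energy = 15% × 1617.2406 = 242.5861 kcal.
Protein = 242.5861 ÷ 4 kcal/g = 60.6465 g.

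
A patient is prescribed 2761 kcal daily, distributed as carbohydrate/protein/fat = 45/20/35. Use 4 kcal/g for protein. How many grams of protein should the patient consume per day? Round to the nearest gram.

Protein energy = 20% × 2761 = 552.2 kcal.
At 4 kcal/g: 552.2 ÷ 4 = 138.05 g.

138 g/day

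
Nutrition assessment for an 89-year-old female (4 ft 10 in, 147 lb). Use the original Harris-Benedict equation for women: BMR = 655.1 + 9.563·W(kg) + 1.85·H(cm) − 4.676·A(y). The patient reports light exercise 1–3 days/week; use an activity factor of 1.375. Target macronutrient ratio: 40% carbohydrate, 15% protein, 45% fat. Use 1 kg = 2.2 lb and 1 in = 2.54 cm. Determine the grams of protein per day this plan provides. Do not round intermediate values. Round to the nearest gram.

Convert to metric: weight = 147 ÷ 2.2 = 66.8182 kg; height = (4×12 + 10) × 2.54 = 58 × 2.54 = 147.32 cm.
Harris-Benedict: BMR = 655.1 + 9.563(66.8182) + 1.85(147.32) − 4.676(89) = 1150.4603 kcal/day.
TEE = 1150.4603 × 1.375 = 1581.8829 kcal/day.
Protein energy = 15% × 1581.8829 = 237.2824 kcal.
Protein = 237.2824 ÷ 4 kcal/g = 59.3206 g.

59 g/day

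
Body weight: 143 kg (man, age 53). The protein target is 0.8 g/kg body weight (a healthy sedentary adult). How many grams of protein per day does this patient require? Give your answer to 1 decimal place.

114.4 g/day

Protein = 0.8 g/kg × 143 kg = 114.4 g/day.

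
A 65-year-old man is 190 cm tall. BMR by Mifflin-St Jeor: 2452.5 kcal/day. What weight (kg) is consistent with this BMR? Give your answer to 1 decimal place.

158.5 kg

2452.5 = 10·W + 6.25(190) − 5(65) + 5
10·W = 2452.5 − 867.5 = 1585, so W = 158.5 kg.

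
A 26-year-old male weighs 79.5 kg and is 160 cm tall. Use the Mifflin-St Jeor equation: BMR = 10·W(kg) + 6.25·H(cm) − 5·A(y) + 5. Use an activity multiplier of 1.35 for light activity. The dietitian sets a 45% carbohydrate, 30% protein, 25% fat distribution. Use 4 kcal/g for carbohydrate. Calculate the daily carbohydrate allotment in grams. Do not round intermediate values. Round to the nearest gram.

254 g/day

Mifflin-St Jeor (male): BMR = 10(79.5) + 6.25(160) − 5(26) + 5 = 795 + 1000 − 130 + 5 = 1670 kcal/day.
TEE = 1670 × 1.35 = 2254.5 kcal/day.
Carbohydrate energy = 45% × 2254.5 = 1014.525 kcal.
Carbohydrate = 1014.525 ÷ 4 kcal/g = 253.6313 g.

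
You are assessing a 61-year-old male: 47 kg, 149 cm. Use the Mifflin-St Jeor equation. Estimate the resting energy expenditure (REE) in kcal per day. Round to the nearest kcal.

Mifflin-St Jeor (male): BMR = 10(47) + 6.25(149) − 5(61) + 5 = 470 + 931.25 − 305 + 5 = 1101.25 kcal/day.

1101 kcal per day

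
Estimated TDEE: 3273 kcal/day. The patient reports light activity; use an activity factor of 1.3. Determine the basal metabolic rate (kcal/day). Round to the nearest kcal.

BMR = TEE ÷ activity factor = 3273 ÷ 1.3 = 2517.6923 kcal/day.

2518 kcal/day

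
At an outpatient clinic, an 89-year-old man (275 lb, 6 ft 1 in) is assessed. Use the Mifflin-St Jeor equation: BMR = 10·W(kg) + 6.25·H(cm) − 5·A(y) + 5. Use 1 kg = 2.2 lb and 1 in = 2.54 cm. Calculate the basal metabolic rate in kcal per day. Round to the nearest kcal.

Convert to metric: weight = 275 ÷ 2.2 = 125 kg; height = (6×12 + 1) × 2.54 = 73 × 2.54 = 185.42 cm.
Mifflin-St Jeor (male): BMR = 10(125) + 6.25(185.42) − 5(89) + 5 = 1250 + 1158.875 − 445 + 5 = 1968.875 kcal/day.

1969 kcal per day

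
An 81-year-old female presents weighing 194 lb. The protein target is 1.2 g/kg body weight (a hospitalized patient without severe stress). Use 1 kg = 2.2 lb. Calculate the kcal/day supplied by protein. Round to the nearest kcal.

423 kcal/day

Weight in kg = 194 ÷ 2.2 = 88.1818 kg.
Protein = 1.2 g/kg × 88.1818 kg = 105.8182 g/day.
Protein energy = 105.8182 g × 4 kcal/g = 423.2727 kcal/day.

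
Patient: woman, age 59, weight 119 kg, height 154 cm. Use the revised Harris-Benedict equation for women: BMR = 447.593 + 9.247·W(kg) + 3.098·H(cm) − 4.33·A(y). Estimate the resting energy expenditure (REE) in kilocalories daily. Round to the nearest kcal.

Harris-Benedict: BMR = 447.593 + 9.247(119) + 3.098(154) − 4.33(59) = 1769.608 kcal/day.

1770 kilocalories daily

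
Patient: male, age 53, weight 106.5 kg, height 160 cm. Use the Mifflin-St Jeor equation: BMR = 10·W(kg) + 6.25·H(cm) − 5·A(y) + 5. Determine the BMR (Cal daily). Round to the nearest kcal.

1805 Cal daily

Mifflin-St Jeor (male): BMR = 10(106.5) + 6.25(160) − 5(53) + 5 = 1065 + 1000 − 265 + 5 = 1805 kcal/day.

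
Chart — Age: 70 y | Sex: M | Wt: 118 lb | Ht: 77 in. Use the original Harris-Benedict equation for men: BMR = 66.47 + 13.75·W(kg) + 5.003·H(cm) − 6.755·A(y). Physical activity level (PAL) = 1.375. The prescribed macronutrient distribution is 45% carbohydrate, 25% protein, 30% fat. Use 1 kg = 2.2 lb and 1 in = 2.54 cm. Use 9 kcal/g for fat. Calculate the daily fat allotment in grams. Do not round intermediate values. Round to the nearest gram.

Convert to metric: weight = 118 ÷ 2.2 = 53.6364 kg; height = 77 × 2.54 = 195.58 cm.
Harris-Benedict: BMR = 66.47 + 13.75(53.6364) + 5.003(195.58) − 6.755(70) = 1309.6067 kcal/day.
TEE = 1309.6067 × 1.375 = 1800.7093 kcal/day.
Fat energy = 30% × 1800.7093 = 540.2128 kcal.
Fat = 540.2128 ÷ 9 kcal/g = 60.0236 g.

60 g/day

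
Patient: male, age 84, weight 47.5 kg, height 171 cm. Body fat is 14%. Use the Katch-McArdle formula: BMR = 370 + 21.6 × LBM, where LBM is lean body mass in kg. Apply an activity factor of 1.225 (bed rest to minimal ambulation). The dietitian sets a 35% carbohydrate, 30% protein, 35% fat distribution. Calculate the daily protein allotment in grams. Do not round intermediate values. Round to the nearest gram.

115 g/day

LBM = 47.5 × (1 − 0.14) = 40.85 kg. Katch-McArdle: BMR = 370 + 21.6 × 40.85 = 1252.36 kcal/day.
TEE = 1252.36 × 1.225 = 1534.141 kcal/day.
Protein energy = 30% × 1534.141 = 460.2423 kcal.
Protein = 460.2423 ÷ 4 kcal/g = 115.0606 g.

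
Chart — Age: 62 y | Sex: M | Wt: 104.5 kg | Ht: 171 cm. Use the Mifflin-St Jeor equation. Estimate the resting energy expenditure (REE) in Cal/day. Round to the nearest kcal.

1809 Cal/day

Mifflin-St Jeor (male): BMR = 10(104.5) + 6.25(171) − 5(62) + 5 = 1045 + 1068.75 − 310 + 5 = 1808.75 kcal/day.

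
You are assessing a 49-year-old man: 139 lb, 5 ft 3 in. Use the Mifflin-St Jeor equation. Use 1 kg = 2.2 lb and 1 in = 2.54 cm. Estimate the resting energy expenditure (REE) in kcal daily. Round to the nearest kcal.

Convert to metric: weight = 139 ÷ 2.2 = 63.1818 kg; height = (5×12 + 3) × 2.54 = 63 × 2.54 = 160.02 cm.
Mifflin-St Jeor (male): BMR = 10(63.1818) + 6.25(160.02) − 5(49) + 5 = 631.8182 + 1000.125 − 245 + 5 = 1391.9432 kcal/day.

1392 kcal daily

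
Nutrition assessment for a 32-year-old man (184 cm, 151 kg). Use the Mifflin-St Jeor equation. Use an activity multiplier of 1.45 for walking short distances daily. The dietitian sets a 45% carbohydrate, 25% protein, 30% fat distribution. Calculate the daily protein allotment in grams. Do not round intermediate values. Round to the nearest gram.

227 g/day

Mifflin-St Jeor (male): BMR = 10(151) + 6.25(184) − 5(32) + 5 = 1510 + 1150 − 160 + 5 = 2505 kcal/day.
TEE = 2505 × 1.45 = 3632.25 kcal/day.
Protein energy = 25% × 3632.25 = 908.0625 kcal.
Protein = 908.0625 ÷ 4 kcal/g = 227.0156 g.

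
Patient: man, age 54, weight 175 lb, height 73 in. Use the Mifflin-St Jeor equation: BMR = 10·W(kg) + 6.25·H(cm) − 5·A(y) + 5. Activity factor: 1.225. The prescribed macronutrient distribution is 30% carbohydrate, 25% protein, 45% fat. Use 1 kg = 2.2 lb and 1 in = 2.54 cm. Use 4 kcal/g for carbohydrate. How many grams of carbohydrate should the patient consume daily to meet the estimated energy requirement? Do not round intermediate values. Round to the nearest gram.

Convert to metric: weight = 175 ÷ 2.2 = 79.5455 kg; height = 73 × 2.54 = 185.42 cm.
Mifflin-St Jeor (male): BMR = 10(79.5455) + 6.25(185.42) − 5(54) + 5 = 795.4545 + 1158.875 − 270 + 5 = 1689.3295 kcal/day.
TEE = 1689.3295 × 1.225 = 2069.4287 kcal/day.
Carbohydrate energy = 30% × 2069.4287 = 620.8286 kcal.
Carbohydrate = 620.8286 ÷ 4 kcal/g = 155.2072 g.

155 g/day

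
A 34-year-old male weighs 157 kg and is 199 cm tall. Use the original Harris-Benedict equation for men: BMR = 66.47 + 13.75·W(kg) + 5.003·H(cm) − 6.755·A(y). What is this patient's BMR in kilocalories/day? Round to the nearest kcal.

Harris-Benedict: BMR = 66.47 + 13.75(157) + 5.003(199) − 6.755(34) = 2991.147 kcal/day.

2991 kilocalories/day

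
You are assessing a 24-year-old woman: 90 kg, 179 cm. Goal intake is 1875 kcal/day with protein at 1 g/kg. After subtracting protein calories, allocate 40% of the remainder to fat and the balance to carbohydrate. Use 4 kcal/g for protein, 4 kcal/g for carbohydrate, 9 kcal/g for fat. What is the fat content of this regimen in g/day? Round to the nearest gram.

Protein = 1 × 90 = 90 g → 90 × 4 = 360 kcal.
Non-protein calories = 1875 − 360 = 1515 kcal.
Fat: 40% × 1515 = 606 kcal; carbohydrate: 909 kcal.
Fat: 606 kcal ÷ 9 kcal/g = 67.3333 g.

67 g/day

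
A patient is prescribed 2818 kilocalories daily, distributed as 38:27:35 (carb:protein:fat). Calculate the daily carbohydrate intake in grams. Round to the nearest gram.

268 g/day

Carbohydrate energy = 38% × 2818 = 1070.84 kcal.
At 4 kcal/g: 1070.84 ÷ 4 = 267.71 g.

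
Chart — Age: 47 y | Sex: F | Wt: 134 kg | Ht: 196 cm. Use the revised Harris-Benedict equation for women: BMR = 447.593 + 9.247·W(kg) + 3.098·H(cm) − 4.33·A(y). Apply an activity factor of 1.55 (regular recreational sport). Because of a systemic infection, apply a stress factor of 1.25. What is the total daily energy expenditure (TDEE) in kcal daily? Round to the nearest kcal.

4050 kcal daily

Harris-Benedict: BMR = 447.593 + 9.247(134) + 3.098(196) − 4.33(47) = 2090.389 kcal/day.
TEE = BMR × activity factor = 2090.389 × 1.55 = 3240.103 kcal/day.
Apply stress factor: 3240.103 × 1.25 = 4050.1287 kcal/day.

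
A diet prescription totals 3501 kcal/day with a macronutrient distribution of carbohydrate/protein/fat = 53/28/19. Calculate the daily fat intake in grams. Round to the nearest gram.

Fat energy = 19% × 3501 = 665.19 kcal.
At 9 kcal/g: 665.19 ÷ 9 = 73.91 g.

74 g/day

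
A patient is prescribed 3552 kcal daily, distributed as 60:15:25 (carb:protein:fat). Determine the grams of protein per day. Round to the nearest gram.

Protein energy = 15% × 3552 = 532.8 kcal.
At 4 kcal/g: 532.8 ÷ 4 = 133.2 g.

133 g/day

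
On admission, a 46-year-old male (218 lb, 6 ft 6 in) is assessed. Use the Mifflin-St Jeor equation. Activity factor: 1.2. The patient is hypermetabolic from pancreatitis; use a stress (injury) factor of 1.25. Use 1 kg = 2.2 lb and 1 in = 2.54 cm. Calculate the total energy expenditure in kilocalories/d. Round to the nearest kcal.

Convert to metric: weight = 218 ÷ 2.2 = 99.0909 kg; height = (6×12 + 6) × 2.54 = 78 × 2.54 = 198.12 cm.
Mifflin-St Jeor (male): BMR = 10(99.0909) + 6.25(198.12) − 5(46) + 5 = 990.9091 + 1238.25 − 230 + 5 = 2004.1591 kcal/day.
TEE = BMR × activity factor = 2004.1591 × 1.2 = 2404.9909 kcal/day.
Apply stress factor: 2404.9909 × 1.25 = 3006.2386 kcal/day.

3006 kilocalories/d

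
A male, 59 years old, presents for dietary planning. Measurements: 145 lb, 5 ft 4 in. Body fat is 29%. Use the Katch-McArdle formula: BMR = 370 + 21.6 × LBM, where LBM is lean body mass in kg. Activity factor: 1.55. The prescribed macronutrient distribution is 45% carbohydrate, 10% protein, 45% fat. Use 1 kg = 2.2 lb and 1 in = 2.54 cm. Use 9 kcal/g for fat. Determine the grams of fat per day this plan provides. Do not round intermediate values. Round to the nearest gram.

107 g/day

Convert to metric: weight = 145 ÷ 2.2 = 65.9091 kg; height = (5×12 + 4) × 2.54 = 64 × 2.54 = 162.56 cm.
LBM = 65.9091 × (1 − 0.29) = 46.7955 kg. Katch-McArdle: BMR = 370 + 21.6 × 46.7955 = 1380.7818 kcal/day.
TEE = 1380.7818 × 1.55 = 2140.2118 kcal/day.
Fat energy = 45% × 2140.2118 = 963.0953 kcal.
Fat = 963.0953 ÷ 9 kcal/g = 107.0106 g.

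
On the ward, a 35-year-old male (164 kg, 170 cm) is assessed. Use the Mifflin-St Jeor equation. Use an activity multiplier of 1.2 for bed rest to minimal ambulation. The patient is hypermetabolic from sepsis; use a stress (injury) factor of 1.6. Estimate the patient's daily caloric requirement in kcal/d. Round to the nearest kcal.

4862 kcal/d

Mifflin-St Jeor (male): BMR = 10(164) + 6.25(170) − 5(35) + 5 = 1640 + 1062.5 − 175 + 5 = 2532.5 kcal/day.
TEE = BMR × activity factor = 2532.5 × 1.2 = 3039 kcal/day.
Apply stress factor: 3039 × 1.6 = 4862.4 kcal/day.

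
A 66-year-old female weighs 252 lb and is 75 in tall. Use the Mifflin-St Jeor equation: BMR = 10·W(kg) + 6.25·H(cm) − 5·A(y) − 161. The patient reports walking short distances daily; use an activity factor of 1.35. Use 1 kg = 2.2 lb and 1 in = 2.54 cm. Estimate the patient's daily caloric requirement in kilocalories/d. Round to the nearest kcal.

2491 kilocalories/d

Convert to metric: weight = 252 ÷ 2.2 = 114.5455 kg; height = 75 × 2.54 = 190.5 cm.
Mifflin-St Jeor (female): BMR = 10(114.5455) + 6.25(190.5) − 5(66) − 161 = 1145.4545 + 1190.625 − 330 − 161 = 1845.0795 kcal/day.
TEE = BMR × activity factor = 1845.0795 × 1.35 = 2490.8574 kcal/day.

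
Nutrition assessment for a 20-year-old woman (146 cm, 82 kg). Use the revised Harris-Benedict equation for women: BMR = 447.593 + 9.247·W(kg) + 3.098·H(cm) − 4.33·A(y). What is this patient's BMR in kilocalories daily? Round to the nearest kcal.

Harris-Benedict: BMR = 447.593 + 9.247(82) + 3.098(146) − 4.33(20) = 1571.555 kcal/day.

1572 kilocalories daily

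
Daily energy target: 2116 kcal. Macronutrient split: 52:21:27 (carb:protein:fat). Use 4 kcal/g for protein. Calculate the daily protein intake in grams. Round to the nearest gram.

Protein energy = 21% × 2116 = 444.36 kcal.
At 4 kcal/g: 444.36 ÷ 4 = 111.09 g.

111 g/day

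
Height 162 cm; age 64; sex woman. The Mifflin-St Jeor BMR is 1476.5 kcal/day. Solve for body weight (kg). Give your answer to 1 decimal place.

1476.5 = 10·W + 6.25(162) − 5(64) − 161
10·W = 1476.5 − 531.5 = 945, so W = 94.5 kg.

94.5 kg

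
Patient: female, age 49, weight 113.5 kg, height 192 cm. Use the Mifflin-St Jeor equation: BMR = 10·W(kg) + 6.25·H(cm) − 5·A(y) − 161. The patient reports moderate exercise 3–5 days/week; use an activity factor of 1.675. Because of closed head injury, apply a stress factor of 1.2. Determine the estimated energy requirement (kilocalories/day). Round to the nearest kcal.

3877 kilocalories/day

Mifflin-St Jeor (female): BMR = 10(113.5) + 6.25(192) − 5(49) − 161 = 1135 + 1200 − 245 − 161 = 1929 kcal/day.
TEE = BMR × activity factor = 1929 × 1.675 = 3231.075 kcal/day.
Apply stress factor: 3231.075 × 1.2 = 3877.29 kcal/day.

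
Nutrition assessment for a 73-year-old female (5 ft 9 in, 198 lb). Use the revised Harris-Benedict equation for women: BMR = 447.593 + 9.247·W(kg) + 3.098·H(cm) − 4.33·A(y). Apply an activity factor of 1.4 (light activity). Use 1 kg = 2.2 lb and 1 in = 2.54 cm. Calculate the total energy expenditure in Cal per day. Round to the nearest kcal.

Convert to metric: weight = 198 ÷ 2.2 = 90 kg; height = (5×12 + 9) × 2.54 = 69 × 2.54 = 175.26 cm.
Harris-Benedict: BMR = 447.593 + 9.247(90) + 3.098(175.26) − 4.33(73) = 1506.6885 kcal/day.
TEE = BMR × activity factor = 1506.6885 × 1.4 = 2109.3639 kcal/day.

2109 Cal per day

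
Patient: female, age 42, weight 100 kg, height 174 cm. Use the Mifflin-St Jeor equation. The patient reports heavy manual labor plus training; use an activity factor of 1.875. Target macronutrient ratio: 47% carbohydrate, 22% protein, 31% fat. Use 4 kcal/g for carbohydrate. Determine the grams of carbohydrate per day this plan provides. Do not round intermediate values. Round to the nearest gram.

Mifflin-St Jeor (female): BMR = 10(100) + 6.25(174) − 5(42) − 161 = 1000 + 1087.5 − 210 − 161 = 1716.5 kcal/day.
TEE = 1716.5 × 1.875 = 3218.4375 kcal/day.
Carbohydrate energy = 47% × 3218.4375 = 1512.6656 kcal.
Carbohydrate = 1512.6656 ÷ 4 kcal/g = 378.1664 g.

378 g/day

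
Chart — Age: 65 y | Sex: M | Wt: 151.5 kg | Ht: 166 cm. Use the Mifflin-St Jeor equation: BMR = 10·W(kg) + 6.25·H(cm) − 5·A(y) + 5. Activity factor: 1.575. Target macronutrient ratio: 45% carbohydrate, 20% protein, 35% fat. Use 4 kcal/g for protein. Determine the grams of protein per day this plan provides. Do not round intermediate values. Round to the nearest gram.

176 g/day

Mifflin-St Jeor (male): BMR = 10(151.5) + 6.25(166) − 5(65) + 5 = 1515 + 1037.5 − 325 + 5 = 2232.5 kcal/day.
TEE = 2232.5 × 1.575 = 3516.1875 kcal/day.
Protein energy = 20% × 3516.1875 = 703.2375 kcal.
Protein = 703.2375 ÷ 4 kcal/g = 175.8094 g.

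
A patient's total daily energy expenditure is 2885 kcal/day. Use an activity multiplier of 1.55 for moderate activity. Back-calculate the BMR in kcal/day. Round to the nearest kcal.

1861 kcal/day

BMR = TEE ÷ activity factor = 2885 ÷ 1.55 = 1861.2903 kcal/day.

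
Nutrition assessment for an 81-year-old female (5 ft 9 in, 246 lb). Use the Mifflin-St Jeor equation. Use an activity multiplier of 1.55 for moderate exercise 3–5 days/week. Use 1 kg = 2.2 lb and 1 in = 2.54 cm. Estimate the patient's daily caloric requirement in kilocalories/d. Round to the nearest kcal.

2554 kilocalories/d

Convert to metric: weight = 246 ÷ 2.2 = 111.8182 kg; height = (5×12 + 9) × 2.54 = 69 × 2.54 = 175.26 cm.
Mifflin-St Jeor (female): BMR = 10(111.8182) + 6.25(175.26) − 5(81) − 161 = 1118.1818 + 1095.375 − 405 − 161 = 1647.5568 kcal/day.
TEE = BMR × activity factor = 1647.5568 × 1.55 = 2553.7131 kcal/day.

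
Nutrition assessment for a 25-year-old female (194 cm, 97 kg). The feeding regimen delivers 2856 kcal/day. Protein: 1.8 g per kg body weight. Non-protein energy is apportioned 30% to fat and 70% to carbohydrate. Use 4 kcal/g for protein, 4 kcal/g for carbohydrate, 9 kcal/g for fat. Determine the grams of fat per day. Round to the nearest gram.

Protein = 1.8 × 97 = 174.6 g → 174.6 × 4 = 698.4 kcal.
Non-protein calories = 2856 − 698.4 = 2157.6 kcal.
Fat: 30% × 2157.6 = 647.28 kcal; carbohydrate: 1510.32 kcal.
Fat: 647.28 kcal ÷ 9 kcal/g = 71.92 g.

72 g/day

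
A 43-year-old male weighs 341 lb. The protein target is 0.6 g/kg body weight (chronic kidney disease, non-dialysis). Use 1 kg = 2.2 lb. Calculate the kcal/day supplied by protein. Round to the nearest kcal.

372 kcal/day

Weight in kg = 341 ÷ 2.2 = 155 kg.
Protein = 0.6 g/kg × 155 kg = 93 g/day.
Protein energy = 93 g × 4 kcal/g = 372 kcal/day.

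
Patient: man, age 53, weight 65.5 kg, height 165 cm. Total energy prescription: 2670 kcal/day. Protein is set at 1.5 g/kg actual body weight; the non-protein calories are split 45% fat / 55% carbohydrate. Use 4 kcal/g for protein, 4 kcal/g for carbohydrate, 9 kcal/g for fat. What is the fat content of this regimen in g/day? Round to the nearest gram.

Protein = 1.5 × 65.5 = 98.25 g → 98.25 × 4 = 393 kcal.
Non-protein calories = 2670 − 393 = 2277 kcal.
Fat: 45% × 2277 = 1024.65 kcal; carbohydrate: 1252.35 kcal.
Fat: 1024.65 kcal ÷ 9 kcal/g = 113.85 g.

114 g/day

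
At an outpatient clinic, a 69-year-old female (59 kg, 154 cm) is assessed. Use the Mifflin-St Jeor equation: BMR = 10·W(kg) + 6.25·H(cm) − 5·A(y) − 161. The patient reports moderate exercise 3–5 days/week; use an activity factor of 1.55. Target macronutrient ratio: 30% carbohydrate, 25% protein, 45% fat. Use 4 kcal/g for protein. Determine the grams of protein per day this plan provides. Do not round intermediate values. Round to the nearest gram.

Mifflin-St Jeor (female): BMR = 10(59) + 6.25(154) − 5(69) − 161 = 590 + 962.5 − 345 − 161 = 1046.5 kcal/day.
TEE = 1046.5 × 1.55 = 1622.075 kcal/day.
Protein energy = 25% × 1622.075 = 405.5188 kcal.
Protein = 405.5188 ÷ 4 kcal/g = 101.3797 g.

101 g/day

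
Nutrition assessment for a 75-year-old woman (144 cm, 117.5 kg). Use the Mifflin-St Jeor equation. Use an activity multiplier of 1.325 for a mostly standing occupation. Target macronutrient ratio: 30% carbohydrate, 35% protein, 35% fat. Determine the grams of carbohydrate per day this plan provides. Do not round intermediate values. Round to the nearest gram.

Mifflin-St Jeor (female): BMR = 10(117.5) + 6.25(144) − 5(75) − 161 = 1175 + 900 − 375 − 161 = 1539 kcal/day.
TEE = 1539 × 1.325 = 2039.175 kcal/day.
Carbohydrate energy = 30% × 2039.175 = 611.7525 kcal.
Carbohydrate = 611.7525 ÷ 4 kcal/g = 152.9381 g.

153 g/day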